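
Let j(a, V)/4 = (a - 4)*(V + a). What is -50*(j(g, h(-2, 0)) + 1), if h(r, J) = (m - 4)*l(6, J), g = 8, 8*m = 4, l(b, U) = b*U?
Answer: -6450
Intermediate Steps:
l(b, U) = U*b
m = ½ (m = (⅛)*4 = ½ ≈ 0.50000)
h(r, J) = -21*J (h(r, J) = (½ - 4)*(J*6) = -21*J)
j(a, V) = 4*(-4 + a)*(V + a) (j(a, V) = 4*((a - 4)*(V + a)) = 4*((-4 + a)*(V + a)) = 4*(-4 + a)*(V + a))
-50*(j(g, h(-2, 0)) + 1) = -50*((-(-336)*0 - 16*8 + 4*8² + 4*(-21*0)*8) + 1) = -50*((-16*0 - 128 + 4*64 + 4*0*8) + 1) = -50*((0 - 128 + 256 + 0) + 1) = -50*(128 + 1) = -50*129 = -6450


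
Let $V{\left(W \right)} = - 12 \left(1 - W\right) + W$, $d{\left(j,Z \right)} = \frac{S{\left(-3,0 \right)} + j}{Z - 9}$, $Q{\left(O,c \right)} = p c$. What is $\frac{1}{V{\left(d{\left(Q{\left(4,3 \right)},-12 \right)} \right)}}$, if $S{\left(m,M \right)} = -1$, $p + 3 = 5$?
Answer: $- \frac{21}{317} \approx -0.066246$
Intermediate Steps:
$p = 2$ ($p = -3 + 5 = 2$)
$Q{\left(O,c \right)} = 2 c$
$d{\left(j,Z \right)} = \frac{-1 + j}{-9 + Z}$ ($d{\left(j,Z \right)} = \frac{-1 + j}{Z - 9} = \frac{-1 + j}{-9 + Z}$)
$V{\left(W \right)} = -12 + 13 W$ ($V{\left(W \right)} = \left(-12 + 12 W\right) + W = -12 + 13 W$)
$\frac{1}{V{\left(d{\left(Q{\left(4,3 \right)},-12 \right)} \right)}} = \frac{1}{-12 + 13 \frac{-1 + 2 \cdot 3}{-9 - 12}} = \frac{1}{-12 + 13 \frac{-1 + 6}{-21}} = \frac{1}{-12 + 13 \left(\left(- \frac{1}{21}\right) 5\right)} = \frac{1}{-12 + 13 \left(- \frac{5}{21}\right)} = \frac{1}{-12 - \frac{65}{21}} = \frac{1}{- \frac{317}{21}} = - \frac{21}{317}$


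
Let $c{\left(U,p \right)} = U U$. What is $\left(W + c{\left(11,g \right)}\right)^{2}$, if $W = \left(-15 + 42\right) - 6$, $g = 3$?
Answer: $20164$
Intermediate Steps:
$c{\left(U,p \right)} = U^{2}$
$W = 21$ ($W = 27 - 6 = 21$)
$\left(W + c{\left(11,g \right)}\right)^{2} = \left(21 + 11^{2}\right)^{2} = \left(21 + 121\right)^{2} = 142^{2} = 20164$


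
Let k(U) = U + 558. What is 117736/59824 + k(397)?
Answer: 7156207/7478 ≈ 956.97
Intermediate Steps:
k(U) = 558 + U
117736/59824 + k(397) = 117736/59824 + (558 + 397) = 117736*(1/59824) + 955 = 14717/7478 + 955 = 7156207/7478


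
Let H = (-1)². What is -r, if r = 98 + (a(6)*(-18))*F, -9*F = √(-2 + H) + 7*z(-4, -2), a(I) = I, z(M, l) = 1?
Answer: -182 - 12*I ≈ -182.0 - 12.0*I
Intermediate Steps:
H = 1
F = -7/9 - I/9 (F = -(√(-2 + 1) + 7*1)/9 = -(√(-1) + 7)/9 = -(I + 7)/9 = -(7 + I)/9 = -7/9 - I/9 ≈ -0.77778 - 0.11111*I)
r = 182 + 12*I (r = 98 + (6*(-18))*(-7/9 - I/9) = 98 - 108*(-7/9 - I/9) = 98 + (84 + 12*I) = 182 + 12*I ≈ 182.0 + 12.0*I)
-r = -(182 + 12*I) = -182 - 12*I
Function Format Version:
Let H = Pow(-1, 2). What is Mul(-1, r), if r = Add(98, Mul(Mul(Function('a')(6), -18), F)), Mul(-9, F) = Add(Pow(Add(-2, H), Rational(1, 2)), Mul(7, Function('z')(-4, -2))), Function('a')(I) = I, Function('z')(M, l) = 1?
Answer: Add(-182, Mul(-12, I)) ≈ Add(-182.00, Mul(-12.000, I))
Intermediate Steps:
H = 1
F = Add(Rational(-7, 9), Mul(Rational(-1, 9), I)) (F = Mul(Rational(-1, 9), Add(Pow(Add(-2, 1), Rational(1, 2)), Mul(7, 1))) = Mul(Rational(-1, 9), Add(Pow(-1, Rational(1, 2)), 7)) = Mul(Rational(-1, 9), Add(I, 7)) = Mul(Rational(-1, 9), Add(7, I)) = Add(Rational(-7, 9), Mul(Rational(-1, 9), I)) ≈ Add(-0.77778, Mul(-0.11111, I)))
r = Add(182, Mul(12, I)) (r = Add(98, Mul(Mul(6, -18), Add(Rational(-7, 9), Mul(Rational(-1, 9), I)))) = Add(98, Mul(-108, Add(Rational(-7, 9), Mul(Rational(-1, 9), I)))) = Add(98, Add(84, Mul(12, I))) = Add(182, Mul(12, I)) ≈ Add(182.00, Mul(12.000, I)))
Mul(-1, r) = Mul(-1, Add(182, Mul(12, I))) = Add(-182, Mul(-12, I))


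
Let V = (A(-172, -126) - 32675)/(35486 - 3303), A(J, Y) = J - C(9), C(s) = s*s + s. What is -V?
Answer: 32937/32183 ≈ 1.0234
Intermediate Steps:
C(s) = s + s**2 (C(s) = s**2 + s = s + s**2)
A(J, Y) = -90 + J (A(J, Y) = J - 9*(1 + 9) = J - 9*10 = J - 1*90 = J - 90 = -90 + J)
V = -32937/32183 (V = ((-90 - 172) - 32675)/(35486 - 3303) = (-262 - 32675)/32183 = -32937*1/32183 = -32937/32183 ≈ -1.0234)
-V = -1*(-32937/32183) = 32937/32183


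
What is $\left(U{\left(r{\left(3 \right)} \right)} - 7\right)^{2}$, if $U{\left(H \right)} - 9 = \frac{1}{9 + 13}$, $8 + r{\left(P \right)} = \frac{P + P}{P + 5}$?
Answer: $\frac{2025}{484} \approx 4.1839$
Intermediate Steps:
$r{\left(P \right)} = -8 + \frac{2 P}{5 + P}$ ($r{\left(P \right)} = -8 + \frac{P + P}{P + 5} = -8 + \frac{2 P}{5 + P}$)
$U{\left(H \right)} = \frac{199}{22}$ ($U{\left(H \right)} = 9 + \frac{1}{9 + 13} = 9 + \frac{1}{22} = \frac{199}{22}$)
$\left(U{\left(r{\left(3 \right)} \right)} - 7\right)^{2} = \left(\frac{199}{22} - 7\right)^{2} = \left(\frac{45}{22}\right)^{2} = \frac{2025}{484}$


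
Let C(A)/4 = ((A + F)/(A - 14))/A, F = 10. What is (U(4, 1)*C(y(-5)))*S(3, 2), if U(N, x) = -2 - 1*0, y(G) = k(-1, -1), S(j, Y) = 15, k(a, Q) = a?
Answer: -72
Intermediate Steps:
y(G) = -1
U(N, x) = -2 (U(N, x) = -2 + 0 = -2)
C(A) = 4*(10 + A)/(A*(-14 + A)) (C(A) = 4*(((A + 10)/(A - 14))/A) = 4*(((10 + A)/(-14 + A))/A) = 4*((10 + A)/(A*(-14 + A))) = 4*(10 + A)/(A*(-14 + A)))
(U(4, 1)*C(y(-5)))*S(3, 2) = -8*(10 - 1)/((-1)*(-14 - 1))*15 = -8*(-1)*9/(-15)*15 = -8*(-1)*(-1)*9/15*15 = -2*12/5*15 = -24/5*15 = -72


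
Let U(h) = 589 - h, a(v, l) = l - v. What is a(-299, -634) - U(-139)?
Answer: -1063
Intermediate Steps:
a(-299, -634) - U(-139) = (-634 - 1*(-299)) - (589 - 1*(-139)) = (-634 + 299) - (589 + 139) = -335 - 1*728 = -335 - 728 = -1063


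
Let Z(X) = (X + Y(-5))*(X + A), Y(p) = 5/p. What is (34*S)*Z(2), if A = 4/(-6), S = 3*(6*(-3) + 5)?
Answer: -1768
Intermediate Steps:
S = -39 (S = 3*(-18 + 5) = 3*(-13) = -39)
A = -⅔ (A = 4*(-⅙) = -⅔ ≈ -0.66667)
Z(X) = (-1 + X)*(-⅔ + X) (Z(X) = (X + 5/(-5))*(X - ⅔) = (X + 5*(-⅕))*(-⅔ + X) = (X - 1)*(-⅔ + X) = (-1 + X)*(-⅔ + X))
(34*S)*Z(2) = (34*(-39))*(⅔ + 2² - 5/3*2) = -1326*(⅔ + 4 - 10/3) = -1326*4/3 = -1768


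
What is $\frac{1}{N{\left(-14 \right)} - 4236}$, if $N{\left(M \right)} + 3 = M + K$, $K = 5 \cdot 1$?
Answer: $- \frac{1}{4248} \approx -0.0002354$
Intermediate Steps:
$K = 5$
$N{\left(M \right)} = 2 + M$ ($N{\left(M \right)} = -3 + \left(M + 5\right) = -3 + \left(5 + M\right) = 2 + M$)
$\frac{1}{N{\left(-14 \right)} - 4236} = \frac{1}{\left(2 - 14\right) - 4236} = \frac{1}{-12 - 4236} = \frac{1}{-4248} = - \frac{1}{4248}$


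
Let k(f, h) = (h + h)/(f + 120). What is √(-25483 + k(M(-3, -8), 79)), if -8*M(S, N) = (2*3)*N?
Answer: 5*I*√449498/21 ≈ 159.63*I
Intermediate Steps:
M(S, N) = -3*N/4 (M(S, N) = -2*3*N/8 = -3*N/4)
k(f, h) = 2*h/(120 + f) (k(f, h) = (2*h)/(120 + f) = 2*h/(120 + f))
√(-25483 + k(M(-3, -8), 79)) = √(-25483 + 2*79/(120 - ¾*(-8))) = √(-25483 + 2*79/(120 + 6)) = √(-25483 + 2*79/126) = √(-25483 + 2*79*(1/126)) = √(-25483 + 79/63) = √(-1605350/63) = 5*I*√449498/21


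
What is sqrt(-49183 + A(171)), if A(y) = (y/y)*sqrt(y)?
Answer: sqrt(-49183 + 3*sqrt(19)) ≈ 221.74*I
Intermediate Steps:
A(y) = sqrt(y) (A(y) = 1*sqrt(y) = sqrt(y))
sqrt(-49183 + A(171)) = sqrt(-49183 + sqrt(171)) = sqrt(-49183 + 3*sqrt(19))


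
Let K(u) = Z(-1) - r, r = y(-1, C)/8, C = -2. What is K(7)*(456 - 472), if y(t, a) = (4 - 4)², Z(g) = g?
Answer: 16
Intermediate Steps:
y(t, a) = 0 (y(t, a) = 0² = 0)
r = 0 (r = 0/8 = 0*(⅛) = 0)
K(u) = -1 (K(u) = -1 - 1*0 = -1 + 0 = -1)
K(7)*(456 - 472) = -(456 - 472) = -1*(-16) = 16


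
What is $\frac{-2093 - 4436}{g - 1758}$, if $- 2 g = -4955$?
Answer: $- \frac{13058}{1439} \approx -9.0744$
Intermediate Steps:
$g = \frac{4955}{2}$ ($g = \left(- \frac{1}{2}\right) \left(-4955\right) = \frac{4955}{2} \approx 2477.5$)
$\frac{-2093 - 4436}{g - 1758} = \frac{-2093 - 4436}{\frac{4955}{2} - 1758} = - \frac{6529}{\frac{1439}{2}} = \left(-6529\right) \frac{2}{1439} = - \frac{13058}{1439}$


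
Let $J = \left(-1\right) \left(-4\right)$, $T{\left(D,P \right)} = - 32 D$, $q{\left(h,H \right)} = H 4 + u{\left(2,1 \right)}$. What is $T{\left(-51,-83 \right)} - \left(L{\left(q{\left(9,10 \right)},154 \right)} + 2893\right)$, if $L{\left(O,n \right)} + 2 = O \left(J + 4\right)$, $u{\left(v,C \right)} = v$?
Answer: $-1595$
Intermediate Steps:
$q{\left(h,H \right)} = 2 + 4 H$ ($q{\left(h,H \right)} = H 4 + 2 = 4 H + 2 = 2 + 4 H$)
$J = 4$
$L{\left(O,n \right)} = -2 + 8 O$ ($L{\left(O,n \right)} = -2 + O \left(4 + 4\right) = -2 + O 8 = -2 + 8 O$)
$T{\left(-51,-83 \right)} - \left(L{\left(q{\left(9,10 \right)},154 \right)} + 2893\right) = \left(-32\right) \left(-51\right) - \left(\left(-2 + 8 \left(2 + 4 \cdot 10\right)\right) + 2893\right) = 1632 - \left(\left(-2 + 8 \left(2 + 40\right)\right) + 2893\right) = 1632 - \left(\left(-2 + 8 \cdot 42\right) + 2893\right) = 1632 - \left(\left(-2 + 336\right) + 2893\right) = 1632 - \left(334 + 2893\right) = 1632 - 3227 = -1595$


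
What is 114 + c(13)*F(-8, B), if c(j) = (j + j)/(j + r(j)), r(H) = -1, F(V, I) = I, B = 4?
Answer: 368/3 ≈ 122.67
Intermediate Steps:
c(j) = 2*j/(-1 + j) (c(j) = (j + j)/(j - 1) = (2*j)/(-1 + j) = 2*j/(-1 + j))
114 + c(13)*F(-8, B) = 114 + (2*13/(-1 + 13))*4 = 114 + (2*13/12)*4 = 114 + (2*13*(1/12))*4 = 114 + (13/6)*4 = 114 + 26/3 = 368/3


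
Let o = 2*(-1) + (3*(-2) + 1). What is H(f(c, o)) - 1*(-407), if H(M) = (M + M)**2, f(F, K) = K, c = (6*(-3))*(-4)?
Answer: 603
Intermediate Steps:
o = -7 (o = -2 + (-6 + 1) = -2 - 5 = -7)
c = 72 (c = -18*(-4) = 72)
H(M) = 4*M**2 (H(M) = (2*M)**2 = 4*M**2)
H(f(c, o)) - 1*(-407) = 4*(-7)**2 - 1*(-407) = 4*49 + 407 = 196 + 407 = 603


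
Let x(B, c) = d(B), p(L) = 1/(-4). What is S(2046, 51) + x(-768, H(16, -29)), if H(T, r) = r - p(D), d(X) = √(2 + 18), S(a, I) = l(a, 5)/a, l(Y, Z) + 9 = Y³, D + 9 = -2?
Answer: 2854931109/682 + 2*√5 ≈ 4.1861e+6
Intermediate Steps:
D = -11 (D = -9 - 2 = -11)
p(L) = -¼
l(Y, Z) = -9 + Y³
S(a, I) = (-9 + a³)/a
d(X) = 2*√5 (d(X) = √20 = 2*√5)
H(T, r) = ¼ + r (H(T, r) = r - 1*(-¼) = r + ¼ = ¼ + r)
x(B, c) = 2*√5
S(2046, 51) + x(-768, H(16, -29)) = (-9 + 2046³)/2046 + 2*√5 = (-9 + 8564793336)/2046 + 2*√5 = (1/2046)*8564793327 + 2*√5 = 2854931109/682 + 2*√5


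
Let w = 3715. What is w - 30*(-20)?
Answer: 4315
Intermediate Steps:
w - 30*(-20) = 3715 - 30*(-20) = 3715 + 600 = 4315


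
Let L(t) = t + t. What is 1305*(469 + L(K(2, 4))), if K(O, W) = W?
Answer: 622485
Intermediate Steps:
L(t) = 2*t
1305*(469 + L(K(2, 4))) = 1305*(469 + 2*4) = 1305*(469 + 8) = 1305*477 = 622485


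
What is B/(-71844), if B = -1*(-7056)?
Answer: -588/5987 ≈ -0.098213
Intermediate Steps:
B = 7056
B/(-71844) = 7056/(-71844) = 7056*(-1/71844) = -588/5987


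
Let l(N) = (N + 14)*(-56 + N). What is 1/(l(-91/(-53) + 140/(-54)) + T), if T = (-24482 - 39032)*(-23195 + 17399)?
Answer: 2047761/753834879957775 ≈ 2.7165e-9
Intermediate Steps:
l(N) = (-56 + N)*(14 + N) (l(N) = (14 + N)*(-56 + N) = (-56 + N)*(14 + N))
T = 368127144 (T = -63514*(-5796) = 368127144)
1/(l(-91/(-53) + 140/(-54)) + T) = 1/((-784 + (-91/(-53) + 140/(-54))**2 - 42*(-91/(-53) + 140/(-54))) + 368127144) = 1/((-784 + (-91*(-1/53) + 140*(-1/54))**2 - 42*(-91*(-1/53) + 140*(-1/54))) + 368127144) = 1/((-784 + (91/53 - 70/27)**2 - 42*(91/53 - 70/27)) + 368127144) = 1/((-784 + (-1253/1431)**2 - 42*(-1253/1431)) + 368127144) = 1/((-784 + 1570009/2047761 + 17542/477) + 368127144) = 1/(-1528566809/2047761 + 368127144) = 1/(753834879957775/2047761) = 2047761/753834879957775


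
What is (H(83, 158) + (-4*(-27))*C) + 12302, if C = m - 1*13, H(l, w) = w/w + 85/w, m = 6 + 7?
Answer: 1943959/158 ≈ 12304.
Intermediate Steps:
m = 13
H(l, w) = 1 + 85/w
C = 0 (C = 13 - 1*13 = 13 - 13 = 0)
(H(83, 158) + (-4*(-27))*C) + 12302 = ((85 + 158)/158 - 4*(-27)*0) + 12302 = ((1/158)*243 + 108*0) + 12302 = (243/158 + 0) + 12302 = 243/158 + 12302 = 1943959/158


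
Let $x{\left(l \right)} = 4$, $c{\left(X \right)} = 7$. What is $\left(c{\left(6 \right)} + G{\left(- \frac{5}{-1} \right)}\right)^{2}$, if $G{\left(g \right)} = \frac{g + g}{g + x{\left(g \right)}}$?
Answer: $\frac{5329}{81} \approx 65.79$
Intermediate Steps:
$G{\left(g \right)} = \frac{2 g}{4 + g}$ ($G{\left(g \right)} = \frac{g + g}{g + 4} = \frac{2 g}{4 + g}$)
$\left(c{\left(6 \right)} + G{\left(- \frac{5}{-1} \right)}\right)^{2} = \left(7 + \frac{2 \left(- \frac{5}{-1}\right)}{4 - \frac{5}{-1}}\right)^{2} = \left(7 + \frac{2 \left(\left(-5\right) \left(-1\right)\right)}{4 - -5}\right)^{2} = \left(7 + 2 \cdot 5 \frac{1}{4 + 5}\right)^{2} = \left(7 + 2 \cdot 5 \cdot \frac{1}{9}\right)^{2} = \left(7 + \frac{10}{9}\right)^{2} = \left(\frac{73}{9}\right)^{2} = \frac{5329}{81}$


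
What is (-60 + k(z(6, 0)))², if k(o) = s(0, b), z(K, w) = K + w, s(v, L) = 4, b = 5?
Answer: 3136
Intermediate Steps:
k(o) = 4
(-60 + k(z(6, 0)))² = (-60 + 4)² = (-56)² = 3136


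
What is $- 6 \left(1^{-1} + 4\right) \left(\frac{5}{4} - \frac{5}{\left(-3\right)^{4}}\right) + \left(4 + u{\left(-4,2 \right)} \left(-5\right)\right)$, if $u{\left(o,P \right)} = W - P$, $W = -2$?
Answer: $- \frac{629}{54} \approx -11.648$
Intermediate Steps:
$u{\left(o,P \right)} = -2 - P$
$- 6 \left(1^{-1} + 4\right) \left(\frac{5}{4} - \frac{5}{\left(-3\right)^{4}}\right) + \left(4 + u{\left(-4,2 \right)} \left(-5\right)\right) = - 6 \left(1^{-1} + 4\right) \left(\frac{5}{4} - \frac{5}{\left(-3\right)^{4}}\right) + \left(4 + \left(-2 - 2\right) \left(-5\right)\right) = - 6 \left(1 + 4\right) \left(5 \cdot \frac{1}{4} - \frac{5}{81}\right) + \left(4 + \left(-2 - 2\right) \left(-5\right)\right) = - 6 \cdot 5 \left(\frac{5}{4} - \frac{5}{81}\right) + \left(4 - -20\right) = - 6 \cdot 5 \left(\frac{5}{4} - \frac{5}{81}\right) + \left(4 + 20\right) = - 6 \cdot 5 \cdot \frac{385}{324} + 24 = \left(-6\right) \frac{1925}{324} + 24 = - \frac{1925}{54} + 24 = - \frac{629}{54}$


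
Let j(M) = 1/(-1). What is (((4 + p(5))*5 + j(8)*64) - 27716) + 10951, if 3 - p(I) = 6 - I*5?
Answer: -16699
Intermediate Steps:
j(M) = -1
p(I) = -3 + 5*I (p(I) = 3 - (6 - I*5) = 3 - (6 - 5*I) = 3 + (-6 + 5*I) = -3 + 5*I)
(((4 + p(5))*5 + j(8)*64) - 27716) + 10951 = (((4 + (-3 + 5*5))*5 - 1*64) - 27716) + 10951 = (((4 + (-3 + 25))*5 - 64) - 27716) + 10951 = (((4 + 22)*5 - 64) - 27716) + 10951 = ((26*5 - 64) - 27716) + 10951 = ((130 - 64) - 27716) + 10951 = (66 - 27716) + 10951 = -27650 + 10951 = -16699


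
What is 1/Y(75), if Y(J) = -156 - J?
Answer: -1/231 ≈ -0.0043290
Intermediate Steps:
1/Y(75) = 1/(-156 - 1*75) = 1/(-156 - 75) = 1/(-231) = -1/231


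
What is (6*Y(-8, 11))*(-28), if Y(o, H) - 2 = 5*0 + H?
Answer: -2184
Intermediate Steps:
Y(o, H) = 2 + H (Y(o, H) = 2 + (5*0 + H) = 2 + (0 + H) = 2 + H)
(6*Y(-8, 11))*(-28) = (6*(2 + 11))*(-28) = (6*13)*(-28) = 78*(-28) = -2184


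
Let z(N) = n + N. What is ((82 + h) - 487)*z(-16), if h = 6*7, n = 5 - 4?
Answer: 5445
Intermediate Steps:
n = 1
h = 42
z(N) = 1 + N
((82 + h) - 487)*z(-16) = ((82 + 42) - 487)*(1 - 16) = (124 - 487)*(-15) = -363*(-15) = 5445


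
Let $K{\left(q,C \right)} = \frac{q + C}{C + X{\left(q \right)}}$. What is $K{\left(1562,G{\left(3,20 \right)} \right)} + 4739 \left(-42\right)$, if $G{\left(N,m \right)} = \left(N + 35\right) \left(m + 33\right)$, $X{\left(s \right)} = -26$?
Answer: $- \frac{98920992}{497} \approx -1.9904 \cdot 10^{5}$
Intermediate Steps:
$G{\left(N,m \right)} = \left(33 + m\right) \left(35 + N\right)$ ($G{\left(N,m \right)} = \left(35 + N\right) \left(33 + m\right) = \left(33 + m\right) \left(35 + N\right)$)
$K{\left(q,C \right)} = \frac{C + q}{-26 + C}$ ($K{\left(q,C \right)} = \frac{q + C}{C - 26} = \frac{C + q}{-26 + C}$)
$K{\left(1562,G{\left(3,20 \right)} \right)} + 4739 \left(-42\right) = \frac{\left(1155 + 33 \cdot 3 + 35 \cdot 20 + 3 \cdot 20\right) + 1562}{-26 + \left(1155 + 33 \cdot 3 + 35 \cdot 20 + 3 \cdot 20\right)} + 4739 \left(-42\right) = \frac{\left(1155 + 99 + 700 + 60\right) + 1562}{-26 + \left(1155 + 99 + 700 + 60\right)} - 199038 = \frac{2014 + 1562}{-26 + 2014} - 199038 = \frac{1}{1988} \cdot 3576 - 199038 = \frac{894}{497} - 199038 = - \frac{98920992}{497}$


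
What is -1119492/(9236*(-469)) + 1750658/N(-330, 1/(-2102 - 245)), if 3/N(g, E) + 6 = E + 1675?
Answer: 2475404346399132783/2541615587 ≈ 9.7395e+8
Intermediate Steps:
N(g, E) = 3/(1669 + E) (N(g, E) = 3/(-6 + (E + 1675)) = 3/(-6 + (1675 + E)) = 3/(1669 + E))
-1119492/(9236*(-469)) + 1750658/N(-330, 1/(-2102 - 245)) = -1119492/(9236*(-469)) + 1750658/((3/(1669 + 1/(-2102 - 245)))) = -1119492/(-4331684) + 1750658/((3/(1669 + 1/(-2347)))) = -1119492*(-1/4331684) + 1750658/((3/(1669 - 1/2347))) = 279873/1082921 + 1750658/((3/(3917142/2347))) = 279873/1082921 + 1750658/((3*(2347/3917142))) = 279873/1082921 + 1750658/(2347/1305714) = 279873/1082921 + 1750658*(1305714/2347) = 279873/1082921 + 2285858659812/2347 = 2475404346399132783/2541615587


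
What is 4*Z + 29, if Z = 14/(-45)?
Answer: 1249/45 ≈ 27.756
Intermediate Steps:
Z = -14/45 (Z = 14*(-1/45) = -14/45 ≈ -0.31111)
4*Z + 29 = 4*(-14/45) + 29 = -56/45 + 29 = 1249/45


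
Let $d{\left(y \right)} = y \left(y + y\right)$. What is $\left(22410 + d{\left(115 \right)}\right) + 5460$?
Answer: $54320$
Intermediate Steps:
$d{\left(y \right)} = 2 y^{2}$ ($d{\left(y \right)} = y 2 y = 2 y^{2}$)
$\left(22410 + d{\left(115 \right)}\right) + 5460 = \left(22410 + 2 \cdot 115^{2}\right) + 5460 = \left(22410 + 2 \cdot 13225\right) + 5460 = \left(22410 + 26450\right) + 5460 = 48860 + 5460 = 54320$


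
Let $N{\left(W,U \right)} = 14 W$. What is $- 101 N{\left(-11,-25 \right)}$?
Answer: $15554$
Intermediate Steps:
$- 101 N{\left(-11,-25 \right)} = - 101 \cdot 14 \left(-11\right) = \left(-101\right) \left(-154\right) = 15554$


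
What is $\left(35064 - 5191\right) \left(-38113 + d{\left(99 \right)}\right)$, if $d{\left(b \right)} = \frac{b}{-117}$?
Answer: $- \frac{14801474040}{13} \approx -1.1386 \cdot 10^{9}$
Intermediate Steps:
$d{\left(b \right)} = - \frac{b}{117}$ ($d{\left(b \right)} = b \left(- \frac{1}{117}\right) = - \frac{b}{117}$)
$\left(35064 - 5191\right) \left(-38113 + d{\left(99 \right)}\right) = \left(35064 - 5191\right) \left(-38113 - \frac{11}{13}\right) = 29873 \left(-38113 - \frac{11}{13}\right) = 29873 \left(- \frac{495480}{13}\right) = - \frac{14801474040}{13}$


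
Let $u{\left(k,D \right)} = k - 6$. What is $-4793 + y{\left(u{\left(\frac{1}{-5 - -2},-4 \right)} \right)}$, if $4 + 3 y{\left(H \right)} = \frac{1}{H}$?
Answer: $- \frac{273280}{57} \approx -4794.4$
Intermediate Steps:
$u{\left(k,D \right)} = -6 + k$ ($u{\left(k,D \right)} = k - 6 = -6 + k$)
$y{\left(H \right)} = - \frac{4}{3} + \frac{1}{3 H}$
$-4793 + y{\left(u{\left(\frac{1}{-5 - -2},-4 \right)} \right)} = -4793 + \frac{1 - 4 \left(-6 + \frac{1}{-5 - -2}\right)}{3 \left(-6 + \frac{1}{-5 - -2}\right)} = -4793 + \frac{1 - 4 \left(-6 + \frac{1}{-5 + 2}\right)}{3 \left(-6 + \frac{1}{-5 + 2}\right)} = -4793 + \frac{1 - 4 \left(-6 + \frac{1}{-3}\right)}{3 \left(-6 + \frac{1}{-3}\right)} = -4793 + \frac{1 - 4 \left(-6 - \frac{1}{3}\right)}{3 \left(-6 - \frac{1}{3}\right)} = -4793 + \frac{1 - - \frac{76}{3}}{3 \left(- \frac{19}{3}\right)} = -4793 + \frac{1}{3} \left(- \frac{3}{19}\right) \left(1 + \frac{76}{3}\right) = -4793 + \frac{1}{3} \left(- \frac{3}{19}\right) \frac{79}{3} = -4793 - \frac{79}{57} = - \frac{273280}{57}$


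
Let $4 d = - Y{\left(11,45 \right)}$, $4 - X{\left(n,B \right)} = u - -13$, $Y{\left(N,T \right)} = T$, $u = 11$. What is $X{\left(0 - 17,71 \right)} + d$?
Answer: $- \frac{125}{4} \approx -31.25$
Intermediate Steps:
$X{\left(n,B \right)} = -20$ ($X{\left(n,B \right)} = 4 - \left(11 - -13\right) = 4 - \left(11 + 13\right) = 4 - 24 = -20$)
$d = - \frac{45}{4}$ ($d = \frac{\left(-1\right) 45}{4} = \frac{1}{4} \left(-45\right) = - \frac{45}{4} \approx -11.25$)
$X{\left(0 - 17,71 \right)} + d = -20 - \frac{45}{4} = - \frac{125}{4}$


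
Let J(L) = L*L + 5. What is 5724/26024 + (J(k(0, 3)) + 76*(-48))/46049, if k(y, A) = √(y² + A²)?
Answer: 42253315/299594794 ≈ 0.14103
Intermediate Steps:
k(y, A) = √(A² + y²)
J(L) = 5 + L² (J(L) = L² + 5 = 5 + L²)
5724/26024 + (J(k(0, 3)) + 76*(-48))/46049 = 5724/26024 + ((5 + (√(3² + 0²))²) + 76*(-48))/46049 = 5724*(1/26024) + ((5 + (√(9 + 0))²) - 3648)*(1/46049) = 1431/6506 + ((5 + (√9)²) - 3648)*(1/46049) = 1431/6506 + ((5 + 3²) - 3648)*(1/46049) = 1431/6506 + ((5 + 9) - 3648)*(1/46049) = 1431/6506 + (14 - 3648)*(1/46049) = 1431/6506 - 3634*1/46049 = 1431/6506 - 3634/46049 = 42253315/299594794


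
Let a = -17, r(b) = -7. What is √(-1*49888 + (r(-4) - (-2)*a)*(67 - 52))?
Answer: I*√50503 ≈ 224.73*I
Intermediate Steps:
√(-1*49888 + (r(-4) - (-2)*a)*(67 - 52)) = √(-1*49888 + (-7 - (-2)*(-17))*(67 - 52)) = √(-49888 + (-7 - 1*34)*15) = √(-49888 + (-7 - 34)*15) = √(-49888 - 41*15) = √(-49888 - 615) = √(-50503) = I*√50503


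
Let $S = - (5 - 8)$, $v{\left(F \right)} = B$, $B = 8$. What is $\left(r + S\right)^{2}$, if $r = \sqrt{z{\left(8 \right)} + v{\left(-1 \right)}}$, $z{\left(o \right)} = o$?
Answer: $49$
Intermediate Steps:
$v{\left(F \right)} = 8$
$S = 3$ ($S = \left(-1\right) \left(-3\right) = 3$)
$r = 4$ ($r = \sqrt{8 + 8} = \sqrt{16} = 4$)
$\left(r + S\right)^{2} = \left(4 + 3\right)^{2} = 7^{2} = 49$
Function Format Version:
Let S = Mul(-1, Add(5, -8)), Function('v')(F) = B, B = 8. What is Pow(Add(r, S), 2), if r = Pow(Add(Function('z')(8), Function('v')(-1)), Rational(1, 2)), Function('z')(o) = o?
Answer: 49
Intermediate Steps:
Function('v')(F) = 8
S = 3 (S = Mul(-1, -3) = 3)
r = 4 (r = Pow(Add(8, 8), Rational(1, 2)) = Pow(16, Rational(1, 2)) = 4)
Pow(Add(r, S), 2) = Pow(Add(4, 3), 2) = Pow(7, 2) = 49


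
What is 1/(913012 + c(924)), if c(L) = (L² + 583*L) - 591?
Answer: 1/2304889 ≈ 4.3386e-7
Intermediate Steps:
c(L) = -591 + L² + 583*L
1/(913012 + c(924)) = 1/(913012 + (-591 + 924² + 583*924)) = 1/(913012 + (-591 + 853776 + 538692)) = 1/(913012 + 1391877) = 1/2304889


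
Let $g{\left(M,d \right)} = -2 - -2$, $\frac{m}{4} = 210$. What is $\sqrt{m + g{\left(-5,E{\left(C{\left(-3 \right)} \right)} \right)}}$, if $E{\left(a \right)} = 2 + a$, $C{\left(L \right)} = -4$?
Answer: $2 \sqrt{210} \approx 28.983$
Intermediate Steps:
$m = 840$ ($m = 4 \cdot 210 = 840$)
$g{\left(M,d \right)} = 0$ ($g{\left(M,d \right)} = -2 + 2 = 0$)
$\sqrt{m + g{\left(-5,E{\left(C{\left(-3 \right)} \right)} \right)}} = \sqrt{840 + 0} = \sqrt{840} = 2 \sqrt{210}$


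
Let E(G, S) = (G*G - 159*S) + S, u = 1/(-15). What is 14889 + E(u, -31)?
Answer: 4452076/225 ≈ 19787.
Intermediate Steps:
u = -1/15 ≈ -0.066667
E(G, S) = G² - 158*S (E(G, S) = (G² - 159*S) + S = G² - 158*S)
14889 + E(u, -31) = 14889 + ((-1/15)² - 158*(-31)) = 14889 + (1/225 + 4898) = 14889 + 1102051/225 = 4452076/225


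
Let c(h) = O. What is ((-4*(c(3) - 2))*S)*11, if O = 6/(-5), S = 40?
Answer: 5632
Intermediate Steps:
O = -6/5 (O = 6*(-⅕) = -6/5 ≈ -1.2000)
c(h) = -6/5
((-4*(c(3) - 2))*S)*11 = (-4*(-6/5 - 2)*40)*11 = (-4*(-16/5)*40)*11 = ((64/5)*40)*11 = 512*11 = 5632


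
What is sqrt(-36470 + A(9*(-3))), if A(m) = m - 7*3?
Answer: 31*I*sqrt(38) ≈ 191.1*I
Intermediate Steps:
A(m) = -21 + m (A(m) = m - 21 = -21 + m)
sqrt(-36470 + A(9*(-3))) = sqrt(-36470 + (-21 + 9*(-3))) = sqrt(-36470 + (-21 - 27)) = sqrt(-36470 - 48) = sqrt(-36518) = 31*I*sqrt(38)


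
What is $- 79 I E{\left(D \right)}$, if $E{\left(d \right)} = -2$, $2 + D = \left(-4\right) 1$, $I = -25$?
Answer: $-3950$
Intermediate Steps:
$D = -6$ ($D = -2 - 4 = -6$)
$- 79 I E{\left(D \right)} = \left(-79\right) \left(-25\right) \left(-2\right) = 1975 \left(-2\right) = -3950$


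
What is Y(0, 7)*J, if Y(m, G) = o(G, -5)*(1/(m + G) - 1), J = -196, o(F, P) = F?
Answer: 1176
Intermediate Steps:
Y(m, G) = G*(-1 + 1/(G + m)) (Y(m, G) = G*(1/(m + G) - 1) = G*(1/(G + m) - 1) = G*(-1 + 1/(G + m)))
Y(0, 7)*J = (7*(1 - 1*7 - 1*0)/(7 + 0))*(-196) = (7*(1 - 7 + 0)/7)*(-196) = (7*(1/7)*(-6))*(-196) = -6*(-196) = 1176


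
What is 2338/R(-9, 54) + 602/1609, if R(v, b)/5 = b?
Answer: 1962191/217215 ≈ 9.0334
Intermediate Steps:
R(v, b) = 5*b
2338/R(-9, 54) + 602/1609 = 2338/((5*54)) + 602/1609 = 2338/270 + 602*(1/1609) = 2338*(1/270) + 602/1609 = 1169/135 + 602/1609 = 1962191/217215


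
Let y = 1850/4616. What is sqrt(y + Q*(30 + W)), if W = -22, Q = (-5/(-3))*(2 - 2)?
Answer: 5*sqrt(21349)/1154 ≈ 0.63307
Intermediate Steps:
Q = 0 (Q = -5*(-1/3)*0 = (5/3)*0 = 0)
y = 925/2308 (y = 1850*(1/4616) = 925/2308 ≈ 0.40078)
sqrt(y + Q*(30 + W)) = sqrt(925/2308 + 0*(30 - 22)) = sqrt(925/2308 + 0*8) = sqrt(925/2308 + 0) = sqrt(925/2308) = 5*sqrt(21349)/1154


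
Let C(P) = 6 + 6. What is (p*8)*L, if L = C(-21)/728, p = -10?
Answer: -120/91 ≈ -1.3187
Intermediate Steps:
C(P) = 12
L = 3/182 (L = 12/728 = 12*(1/728) = 3/182 ≈ 0.016484)
(p*8)*L = -10*8*(3/182) = -80*3/182 = -120/91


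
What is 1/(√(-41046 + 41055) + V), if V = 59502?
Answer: 1/59505 ≈ 1.6805e-5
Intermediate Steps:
1/(√(-41046 + 41055) + V) = 1/(√(-41046 + 41055) + 59502) = 1/(√9 + 59502) = 1/(3 + 59502) = 1/59505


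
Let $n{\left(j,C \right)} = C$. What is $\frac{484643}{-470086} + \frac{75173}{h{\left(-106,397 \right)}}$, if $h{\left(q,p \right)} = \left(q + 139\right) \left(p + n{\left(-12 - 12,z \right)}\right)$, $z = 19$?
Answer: $\frac{14342297887}{3226670304} \approx 4.4449$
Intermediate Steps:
$h{\left(q,p \right)} = \left(19 + p\right) \left(139 + q\right)$ ($h{\left(q,p \right)} = \left(q + 139\right) \left(p + 19\right) = \left(139 + q\right) \left(19 + p\right) = \left(19 + p\right) \left(139 + q\right)$)
$\frac{484643}{-470086} + \frac{75173}{h{\left(-106,397 \right)}} = \frac{484643}{-470086} + \frac{75173}{2641 + 19 \left(-106\right) + 139 \cdot 397 + 397 \left(-106\right)} = 484643 \left(- \frac{1}{470086}\right) + \frac{75173}{2641 - 2014 + 55183 - 42082} = - \frac{484643}{470086} + \frac{75173}{13728} = \frac{14342297887}{3226670304}$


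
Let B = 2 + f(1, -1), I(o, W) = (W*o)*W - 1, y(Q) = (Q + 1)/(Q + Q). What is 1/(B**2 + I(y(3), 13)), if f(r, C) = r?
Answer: 3/362 ≈ 0.0082873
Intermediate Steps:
y(Q) = (1 + Q)/(2*Q) (y(Q) = (1 + Q)/((2*Q)) = (1 + Q)*(1/(2*Q)) = (1 + Q)/(2*Q))
I(o, W) = -1 + o*W**2 (I(o, W) = o*W**2 - 1 = -1 + o*W**2)
B = 3 (B = 2 + 1 = 3)
1/(B**2 + I(y(3), 13)) = 1/(3**2 + (-1 + ((1/2)*(1 + 3)/3)*13**2)) = 1/(9 + (-1 + ((1/2)*(1/3)*4)*169)) = 1/(9 + (-1 + (2/3)*169)) = 1/(9 + (-1 + 338/3)) = 1/(9 + 335/3) = 1/(362/3) = 3/362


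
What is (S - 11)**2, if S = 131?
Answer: 14400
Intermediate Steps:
(S - 11)**2 = (131 - 11)**2 = 120**2 = 14400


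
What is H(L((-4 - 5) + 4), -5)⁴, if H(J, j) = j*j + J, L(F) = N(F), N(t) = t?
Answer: 160000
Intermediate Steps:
L(F) = F
H(J, j) = J + j² (H(J, j) = j² + J = J + j²)
H(L((-4 - 5) + 4), -5)⁴ = (((-4 - 5) + 4) + (-5)²)⁴ = ((-9 + 4) + 25)⁴ = (-5 + 25)⁴ = 20⁴ = 160000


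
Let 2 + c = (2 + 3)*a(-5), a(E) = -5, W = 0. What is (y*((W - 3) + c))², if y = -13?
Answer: 152100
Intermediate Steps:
c = -27 (c = -2 + (2 + 3)*(-5) = -2 + 5*(-5) = -2 - 25 = -27)
(y*((W - 3) + c))² = (-13*((0 - 3) - 27))² = (-13*(-3 - 27))² = (-13*(-30))² = 390² = 152100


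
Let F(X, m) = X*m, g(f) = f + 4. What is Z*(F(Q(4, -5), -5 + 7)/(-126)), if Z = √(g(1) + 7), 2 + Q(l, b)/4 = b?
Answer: 8*√3/9 ≈ 1.5396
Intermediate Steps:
Q(l, b) = -8 + 4*b
g(f) = 4 + f
Z = 2*√3 (Z = √((4 + 1) + 7) = √(5 + 7) = √12 = 2*√3 ≈ 3.4641)
Z*(F(Q(4, -5), -5 + 7)/(-126)) = (2*√3)*(((-8 + 4*(-5))*(-5 + 7))/(-126)) = (2*√3)*(((-8 - 20)*2)*(-1/126)) = (2*√3)*(-28*2*(-1/126)) = (2*√3)*(-56*(-1/126)) = (2*√3)*(4/9) = 8*√3/9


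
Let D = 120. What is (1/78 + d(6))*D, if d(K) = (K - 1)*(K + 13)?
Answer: 148220/13 ≈ 11402.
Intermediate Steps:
d(K) = (-1 + K)*(13 + K)
(1/78 + d(6))*D = (1/78 + (-13 + 6² + 12*6))*120 = (1/78 + (-13 + 36 + 72))*120 = (1/78 + 95)*120 = (7411/78)*120 = 148220/13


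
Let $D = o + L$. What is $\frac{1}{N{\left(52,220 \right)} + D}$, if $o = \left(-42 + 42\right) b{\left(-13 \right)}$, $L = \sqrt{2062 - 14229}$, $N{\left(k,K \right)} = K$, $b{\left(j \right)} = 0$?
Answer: $\frac{220}{60567} - \frac{23 i \sqrt{23}}{60567} \approx 0.0036323 - 0.0018212 i$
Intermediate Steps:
$L = 23 i \sqrt{23}$ ($L = \sqrt{-12167} = 23 i \sqrt{23} \approx 110.3 i$)
$o = 0$ ($o = \left(-42 + 42\right) 0 = 0 \cdot 0 = 0$)
$D = 23 i \sqrt{23}$ ($D = 0 + 23 i \sqrt{23} = 23 i \sqrt{23} \approx 110.3 i$)
$\frac{1}{N{\left(52,220 \right)} + D} = \frac{1}{220 + 23 i \sqrt{23}}$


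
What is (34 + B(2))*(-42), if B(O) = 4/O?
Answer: -1512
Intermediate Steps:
(34 + B(2))*(-42) = (34 + 4/2)*(-42) = (34 + 4*(½))*(-42) = (34 + 2)*(-42) = 36*(-42) = -1512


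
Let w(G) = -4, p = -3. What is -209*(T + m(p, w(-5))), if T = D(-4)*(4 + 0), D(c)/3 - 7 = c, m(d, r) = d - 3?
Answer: -6270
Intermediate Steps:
m(d, r) = -3 + d
D(c) = 21 + 3*c
T = 36 (T = (21 + 3*(-4))*(4 + 0) = (21 - 12)*4 = 9*4 = 36)
-209*(T + m(p, w(-5))) = -209*(36 + (-3 - 3)) = -209*(36 - 6) = -209*30 = -6270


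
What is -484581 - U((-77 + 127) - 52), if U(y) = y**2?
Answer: -484585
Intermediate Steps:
-484581 - U((-77 + 127) - 52) = -484581 - ((-77 + 127) - 52)**2 = -484581 - (50 - 52)**2 = -484581 - 1*(-2)**2 = -484581 - 1*4 = -484581 - 4 = -484585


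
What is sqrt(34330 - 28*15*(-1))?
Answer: 5*sqrt(1390) ≈ 186.41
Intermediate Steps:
sqrt(34330 - 28*15*(-1)) = sqrt(34330 - 420*(-1)) = sqrt(34330 + 420) = sqrt(34750) = 5*sqrt(1390)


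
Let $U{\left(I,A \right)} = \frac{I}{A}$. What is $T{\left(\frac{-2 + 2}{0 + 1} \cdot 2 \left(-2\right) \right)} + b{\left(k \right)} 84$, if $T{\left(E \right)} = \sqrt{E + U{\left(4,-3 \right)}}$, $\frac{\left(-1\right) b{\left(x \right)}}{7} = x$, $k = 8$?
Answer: $-4704 + \frac{2 i \sqrt{3}}{3} \approx -4704.0 + 1.1547 i$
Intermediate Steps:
$b{\left(x \right)} = - 7 x$
$T{\left(E \right)} = \sqrt{- \frac{4}{3} + E}$ ($T{\left(E \right)} = \sqrt{E + \frac{4}{-3}} = \sqrt{E + 4 \left(- \frac{1}{3}\right)} = \sqrt{E - \frac{4}{3}} = \sqrt{- \frac{4}{3} + E}$)
$T{\left(\frac{-2 + 2}{0 + 1} \cdot 2 \left(-2\right) \right)} + b{\left(k \right)} 84 = \frac{\sqrt{-12 + 9 \frac{-2 + 2}{0 + 1} \cdot 2 \left(-2\right)}}{3} + \left(-7\right) 8 \cdot 84 = \frac{\sqrt{-12 + 9 \cdot \frac{0}{1} \cdot 2 \left(-2\right)}}{3} - 4704 = \frac{\sqrt{-12 + 9 \cdot 0 \cdot 1 \cdot 2 \left(-2\right)}}{3} - 4704 = \frac{\sqrt{-12 + 9 \cdot 0 \cdot 2 \left(-2\right)}}{3} - 4704 = \frac{\sqrt{-12 + 9 \cdot 0 \left(-2\right)}}{3} - 4704 = \frac{\sqrt{-12 + 9 \cdot 0}}{3} - 4704 = \frac{\sqrt{-12 + 0}}{3} - 4704 = \frac{\sqrt{-12}}{3} - 4704 = \frac{2 i \sqrt{3}}{3} - 4704 = -4704 + \frac{2 i \sqrt{3}}{3}$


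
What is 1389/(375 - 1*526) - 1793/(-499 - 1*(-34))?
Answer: -375142/70215 ≈ -5.3428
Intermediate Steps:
1389/(375 - 1*526) - 1793/(-499 - 1*(-34)) = 1389/(375 - 526) - 1793/(-499 + 34) = 1389/(-151) - 1793/(-465) = 1389*(-1/151) - 1793*(-1/465) = -1389/151 + 1793/465 = -375142/70215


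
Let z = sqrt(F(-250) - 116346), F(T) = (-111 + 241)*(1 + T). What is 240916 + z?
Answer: 240916 + 54*I*sqrt(51) ≈ 2.4092e+5 + 385.64*I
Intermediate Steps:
F(T) = 130 + 130*T (F(T) = 130*(1 + T) = 130 + 130*T)
z = 54*I*sqrt(51) (z = sqrt((130 + 130*(-250)) - 116346) = sqrt((130 - 32500) - 116346) = sqrt(-32370 - 116346) = sqrt(-148716) = 54*I*sqrt(51) ≈ 385.64*I)
240916 + z = 240916 + 54*I*sqrt(51)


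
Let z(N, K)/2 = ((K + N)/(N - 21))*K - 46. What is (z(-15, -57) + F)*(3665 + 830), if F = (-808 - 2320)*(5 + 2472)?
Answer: -34828950120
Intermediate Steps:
F = -7748056 (F = -3128*2477 = -7748056)
z(N, K) = -92 + 2*K*(K + N)/(-21 + N) (z(N, K) = 2*(((K + N)/(N - 21))*K - 46) = 2*(((K + N)/(-21 + N))*K - 46) = 2*(K*(K + N)/(-21 + N) - 46) = 2*(-46 + K*(K + N)/(-21 + N)) = -92 + 2*K*(K + N)/(-21 + N))
(z(-15, -57) + F)*(3665 + 830) = (2*(966 + (-57)² - 46*(-15) - 57*(-15))/(-21 - 15) - 7748056)*(3665 + 830) = (2*(966 + 3249 + 690 + 855)/(-36) - 7748056)*4495 = (2*(-1/36)*5760 - 7748056)*4495 = (-320 - 7748056)*4495 = -7748376*4495 = -34828950120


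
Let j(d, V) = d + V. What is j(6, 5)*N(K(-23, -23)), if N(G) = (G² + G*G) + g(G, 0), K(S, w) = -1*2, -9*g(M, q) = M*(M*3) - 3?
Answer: 77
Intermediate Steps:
g(M, q) = ⅓ - M²/3 (g(M, q) = -(M*(M*3) - 3)/9 = -(M*(3*M) - 3)/9 = -(3*M² - 3)/9 = -(-3 + 3*M²)/9 = ⅓ - M²/3)
K(S, w) = -2
j(d, V) = V + d
N(G) = ⅓ + 5*G²/3 (N(G) = (G² + G*G) + (⅓ - G²/3) = (G² + G²) + (⅓ - G²/3) = 2*G² + (⅓ - G²/3) = ⅓ + 5*G²/3)
j(6, 5)*N(K(-23, -23)) = (5 + 6)*(⅓ + (5/3)*(-2)²) = 11*(⅓ + (5/3)*4) = 11*(⅓ + 20/3) = 11*7 = 77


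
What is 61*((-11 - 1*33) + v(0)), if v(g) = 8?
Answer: -2196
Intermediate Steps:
61*((-11 - 1*33) + v(0)) = 61*((-11 - 1*33) + 8) = 61*((-11 - 33) + 8) = 61*(-44 + 8) = 61*(-36) = -2196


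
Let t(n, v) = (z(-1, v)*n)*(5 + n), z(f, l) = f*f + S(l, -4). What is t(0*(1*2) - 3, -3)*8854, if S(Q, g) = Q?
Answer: 106248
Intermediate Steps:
z(f, l) = l + f² (z(f, l) = f*f + l = f² + l = l + f²)
t(n, v) = n*(1 + v)*(5 + n) (t(n, v) = ((v + (-1)²)*n)*(5 + n) = ((v + 1)*n)*(5 + n) = ((1 + v)*n)*(5 + n) = (n*(1 + v))*(5 + n) = n*(1 + v)*(5 + n))
t(0*(1*2) - 3, -3)*8854 = ((0*(1*2) - 3)*(1 - 3)*(5 + (0*(1*2) - 3)))*8854 = ((0*2 - 3)*(-2)*(5 + (0*2 - 3)))*8854 = ((0 - 3)*(-2)*(5 + (0 - 3)))*8854 = -3*(-2)*(5 - 3)*8854 = -3*(-2)*2*8854 = 12*8854 = 106248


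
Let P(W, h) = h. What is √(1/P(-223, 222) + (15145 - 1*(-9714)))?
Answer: √1225151178/222 ≈ 157.67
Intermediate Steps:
√(1/P(-223, 222) + (15145 - 1*(-9714))) = √(1/222 + (15145 - 1*(-9714))) = √(1/222 + (15145 + 9714)) = √(1/222 + 24859) = √(5518699/222) = √1225151178/222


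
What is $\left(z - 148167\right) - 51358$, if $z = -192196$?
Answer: $-391721$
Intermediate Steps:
$\left(z - 148167\right) - 51358 = \left(-192196 - 148167\right) - 51358 = -340363 - 51358 = -391721$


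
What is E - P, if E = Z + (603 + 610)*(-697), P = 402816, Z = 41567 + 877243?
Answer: -329467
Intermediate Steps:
Z = 918810
E = 73349 (E = 918810 + (603 + 610)*(-697) = 918810 + 1213*(-697) = 918810 - 845461 = 73349)
E - P = 73349 - 1*402816 = 73349 - 402816 = -329467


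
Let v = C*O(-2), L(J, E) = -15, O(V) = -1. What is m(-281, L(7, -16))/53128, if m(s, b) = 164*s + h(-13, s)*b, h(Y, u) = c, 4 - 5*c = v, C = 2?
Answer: -23051/26564 ≈ -0.86775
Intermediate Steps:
v = -2 (v = 2*(-1) = -2)
c = 6/5 (c = ⅘ - ⅕*(-2) = ⅘ + ⅖ = 6/5 ≈ 1.2000)
h(Y, u) = 6/5
m(s, b) = 164*s + 6*b/5
m(-281, L(7, -16))/53128 = (164*(-281) + (6/5)*(-15))/53128 = (-46084 - 18)*(1/53128) = -46102*1/53128 = -23051/26564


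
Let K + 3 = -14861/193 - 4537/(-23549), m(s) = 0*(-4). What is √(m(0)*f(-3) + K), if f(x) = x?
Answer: I*√44257590267/23549 ≈ 8.9335*I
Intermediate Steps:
m(s) = 0
K = -1879383/23549 (K = -3 + (-14861/193 - 4537/(-23549)) = -3 + (-14861*1/193 - 4537*(-1/23549)) = -3 + (-77 + 4537/23549) = -3 - 1808736/23549 = -1879383/23549 ≈ -79.807)
√(m(0)*f(-3) + K) = √(0*(-3) - 1879383/23549) = √(0 - 1879383/23549) = √(-1879383/23549) = I*√44257590267/23549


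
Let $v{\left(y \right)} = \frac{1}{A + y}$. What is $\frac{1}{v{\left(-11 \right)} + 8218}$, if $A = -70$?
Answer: $\frac{81}{665657} \approx 0.00012168$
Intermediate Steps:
$v{\left(y \right)} = \frac{1}{-70 + y}$
$\frac{1}{v{\left(-11 \right)} + 8218} = \frac{1}{\frac{1}{-70 - 11} + 8218} = \frac{1}{\frac{1}{-81} + 8218} = \frac{1}{- \frac{1}{81} + 8218} = \frac{1}{\frac{665657}{81}} = \frac{81}{665657}$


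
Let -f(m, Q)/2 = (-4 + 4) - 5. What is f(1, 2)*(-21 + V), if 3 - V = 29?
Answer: -470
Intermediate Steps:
f(m, Q) = 10 (f(m, Q) = -2*((-4 + 4) - 5) = -2*(0 - 5) = -2*(-5) = 10)
V = -26 (V = 3 - 1*29 = 3 - 29 = -26)
f(1, 2)*(-21 + V) = 10*(-21 - 26) = 10*(-47) = -470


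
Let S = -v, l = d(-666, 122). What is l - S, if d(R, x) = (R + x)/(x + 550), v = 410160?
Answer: 8613343/21 ≈ 4.1016e+5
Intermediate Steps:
d(R, x) = (R + x)/(550 + x)
l = -17/21 (l = (-666 + 122)/(550 + 122) = -544/672 = (1/672)*(-544) = -17/21 ≈ -0.80952)
S = -410160 (S = -1*410160 = -410160)
l - S = -17/21 - 1*(-410160) = -17/21 + 410160 = 8613343/21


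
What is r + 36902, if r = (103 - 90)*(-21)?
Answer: 36629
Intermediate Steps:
r = -273 (r = 13*(-21) = -273)
r + 36902 = -273 + 36902 = 36629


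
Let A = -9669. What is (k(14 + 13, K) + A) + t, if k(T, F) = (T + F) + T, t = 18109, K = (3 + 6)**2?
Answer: 8575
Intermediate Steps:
K = 81 (K = 9**2 = 81)
k(T, F) = F + 2*T (k(T, F) = (F + T) + T = F + 2*T)
(k(14 + 13, K) + A) + t = ((81 + 2*(14 + 13)) - 9669) + 18109 = ((81 + 2*27) - 9669) + 18109 = ((81 + 54) - 9669) + 18109 = (135 - 9669) + 18109 = -9534 + 18109 = 8575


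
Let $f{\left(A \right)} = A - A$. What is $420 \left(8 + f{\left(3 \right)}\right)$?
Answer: $3360$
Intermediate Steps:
$f{\left(A \right)} = 0$
$420 \left(8 + f{\left(3 \right)}\right) = 420 \left(8 + 0\right) = 420 \cdot 8 = 3360$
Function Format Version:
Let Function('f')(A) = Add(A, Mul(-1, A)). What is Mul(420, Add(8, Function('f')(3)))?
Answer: 3360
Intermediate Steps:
Function('f')(A) = 0
Mul(420, Add(8, Function('f')(3))) = Mul(420, Add(8, 0)) = Mul(420, 8) = 3360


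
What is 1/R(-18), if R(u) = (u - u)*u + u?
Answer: -1/18 ≈ -0.055556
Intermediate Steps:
R(u) = u (R(u) = 0*u + u = 0 + u = u)
1/R(-18) = 1/(-18) = -1/18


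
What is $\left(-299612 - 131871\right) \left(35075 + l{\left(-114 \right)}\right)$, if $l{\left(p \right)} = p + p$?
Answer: $-15035888101$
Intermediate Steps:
$l{\left(p \right)} = 2 p$
$\left(-299612 - 131871\right) \left(35075 + l{\left(-114 \right)}\right) = \left(-299612 - 131871\right) \left(35075 + 2 \left(-114\right)\right) = - 431483 \left(35075 - 228\right) = \left(-431483\right) 34847 = -15035888101$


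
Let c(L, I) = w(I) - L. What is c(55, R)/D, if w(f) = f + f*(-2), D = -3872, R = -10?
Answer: 45/3872 ≈ 0.011622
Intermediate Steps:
w(f) = -f (w(f) = f - 2*f = -f)
c(L, I) = -I - L
c(55, R)/D = (-1*(-10) - 1*55)/(-3872) = (10 - 55)*(-1/3872) = -45*(-1/3872) = 45/3872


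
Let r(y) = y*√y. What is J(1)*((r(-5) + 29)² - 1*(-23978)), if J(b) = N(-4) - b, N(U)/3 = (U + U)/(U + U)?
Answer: 49388 - 580*I*√5 ≈ 49388.0 - 1296.9*I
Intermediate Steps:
r(y) = y^(3/2)
N(U) = 3 (N(U) = 3*((U + U)/(U + U)) = 3*((2*U)/((2*U))) = 3*((2*U)*(1/(2*U))) = 3*1 = 3)
J(b) = 3 - b
J(1)*((r(-5) + 29)² - 1*(-23978)) = (3 - 1*1)*(((-5)^(3/2) + 29)² - 1*(-23978)) = (3 - 1)*((-5*I*√5 + 29)² + 23978) = 2*((29 - 5*I*√5)² + 23978) = 2*(23978 + (29 - 5*I*√5)²) = 47956 + 2*(29 - 5*I*√5)²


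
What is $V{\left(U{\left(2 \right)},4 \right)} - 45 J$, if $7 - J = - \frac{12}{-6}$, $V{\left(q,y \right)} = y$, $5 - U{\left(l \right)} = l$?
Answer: $-221$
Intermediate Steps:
$U{\left(l \right)} = 5 - l$
$J = 5$ ($J = 7 - - \frac{12}{-6} = 7 - \left(-12\right) \left(- \frac{1}{6}\right) = 7 - 2 = 5$)
$V{\left(U{\left(2 \right)},4 \right)} - 45 J = 4 - 225 = -221$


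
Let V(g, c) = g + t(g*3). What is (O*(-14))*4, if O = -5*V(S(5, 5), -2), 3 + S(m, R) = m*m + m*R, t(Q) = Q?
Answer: 52640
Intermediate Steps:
S(m, R) = -3 + m² + R*m (S(m, R) = -3 + (m*m + m*R) = -3 + (m² + R*m) = -3 + m² + R*m)
V(g, c) = 4*g (V(g, c) = g + g*3 = g + 3*g = 4*g)
O = -940 (O = -20*(-3 + 5² + 5*5) = -20*(-3 + 25 + 25) = -20*47 = -5*188 = -940)
(O*(-14))*4 = -940*(-14)*4 = 13160*4 = 52640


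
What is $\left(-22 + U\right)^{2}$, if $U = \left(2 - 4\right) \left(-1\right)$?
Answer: $400$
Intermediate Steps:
$U = 2$ ($U = \left(-2\right) \left(-1\right) = 2$)
$\left(-22 + U\right)^{2} = \left(-22 + 2\right)^{2} = \left(-20\right)^{2} = 400$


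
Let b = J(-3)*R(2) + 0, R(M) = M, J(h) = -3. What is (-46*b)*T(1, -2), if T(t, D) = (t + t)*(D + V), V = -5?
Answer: -3864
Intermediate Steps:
T(t, D) = 2*t*(-5 + D) (T(t, D) = (t + t)*(D - 5) = (2*t)*(-5 + D) = 2*t*(-5 + D))
b = -6 (b = -3*2 + 0 = -6 + 0 = -6)
(-46*b)*T(1, -2) = (-46*(-6))*(2*1*(-5 - 2)) = 276*(2*1*(-7)) = 276*(-14) = -3864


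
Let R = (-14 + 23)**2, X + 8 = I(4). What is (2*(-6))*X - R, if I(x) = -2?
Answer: 39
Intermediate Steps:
X = -10 (X = -8 - 2 = -10)
R = 81 (R = 9**2 = 81)
(2*(-6))*X - R = (2*(-6))*(-10) - 1*81 = -12*(-10) - 81 = 120 - 81 = 39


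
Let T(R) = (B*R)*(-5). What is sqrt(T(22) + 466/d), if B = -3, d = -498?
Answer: sqrt(20402313)/249 ≈ 18.140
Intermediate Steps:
T(R) = 15*R (T(R) = -3*R*(-5) = 15*R)
sqrt(T(22) + 466/d) = sqrt(15*22 + 466/(-498)) = sqrt(330 + 466*(-1/498)) = sqrt(330 - 233/249) = sqrt(81937/249) = sqrt(20402313)/249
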